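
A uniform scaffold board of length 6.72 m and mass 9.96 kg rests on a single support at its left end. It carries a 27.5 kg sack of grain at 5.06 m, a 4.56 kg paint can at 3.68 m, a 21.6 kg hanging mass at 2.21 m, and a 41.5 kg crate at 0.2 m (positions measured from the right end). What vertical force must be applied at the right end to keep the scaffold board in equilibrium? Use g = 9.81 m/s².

Taking torques about the left end:
Beam weight: 9.96 × 9.81 = 97.71 N down at 3.36 m → arm 3.36 m, τ = 97.71 × 3.36 = 328.3 N·m clockwise.
Sack of grain: 27.5 × 9.81 = 269.8 N down at 5.06 m → arm 1.66 m, τ = 269.8 × 1.66 = 447.9 N·m clockwise.
Paint can: 4.56 × 9.81 = 44.73 N down at 3.68 m → arm 3.04 m, τ = 44.73 × 3.04 = 136 N·m clockwise.
Hanging mass: 21.6 × 9.81 = 211.9 N down at 2.21 m → arm 4.51 m, τ = 211.9 × 4.51 = 955.7 N·m clockwise.
Crate: 41.5 × 9.81 = 407.1 N down at 0.2 m → arm 6.52 m, τ = 407.1 × 6.52 = 2654 N·m clockwise.
Net moment of the loads = 4522 N·m clockwise.
The upward force F acts at the right end, arm 6.72 m, giving F × 6.72 counterclockwise.
Στ = 0 ⇒ F × 6.72 = 4522 ⇒ F = 4522 / 6.72 = 673 N.

F ≈ 673 N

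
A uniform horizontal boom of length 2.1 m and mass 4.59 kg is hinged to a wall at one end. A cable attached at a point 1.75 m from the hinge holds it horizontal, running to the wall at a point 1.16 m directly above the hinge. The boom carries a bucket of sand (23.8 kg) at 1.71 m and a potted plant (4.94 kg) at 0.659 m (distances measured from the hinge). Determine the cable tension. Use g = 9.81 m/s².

Sum moments about the hinge (the unknown hinge reaction has zero arm there).
Beam weight: 4.59 × 9.81 = 45.03 N down at 1.05 m → arm 1.05 m, τ = 45.03 × 1.05 = 47.28 N·m clockwise.
Bucket of sand: 23.8 × 9.81 = 233.5 N down at 1.71 m → arm 1.71 m, τ = 233.5 × 1.71 = 399.3 N·m clockwise.
Potted plant: 4.94 × 9.81 = 48.46 N down at 0.659 m → arm 0.659 m, τ = 48.46 × 0.659 = 31.94 N·m clockwise.
Total clockwise load moment = 478.5 N·m.
The cable tension T acts at 1.75 m; only its component perpendicular to the boom, T sinθ, produces torque. sinθ = h/√(h²+d²) = 1.16/√(1.16²+1.75²) = 0.5525.
Στ = 0 ⇒ T × 1.75 × 0.5525 = 478.5 ⇒ T = 478.5 / 0.9669 = 495 N.

T ≈ 495 N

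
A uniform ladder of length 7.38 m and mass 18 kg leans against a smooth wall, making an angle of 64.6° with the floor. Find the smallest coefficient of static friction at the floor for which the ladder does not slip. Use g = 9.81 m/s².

About the foot of the ladder:
Ladder weight 18×9.81 = 176.6 N acts at 3.69 m along the ladder; its horizontal arm is 3.69·cos64.6° = 1.583 m → τ = 279.6 N·m clockwise.
Wall normal N acts horizontally at the top; its moment arm is the height L sinθ = 7.38·sin64.6° = 6.667 m, counterclockwise.
Balancing moments: N × 6.667 = 279.6, giving N = 41.94 N.
ΣFx = 0 ⇒ f = N_wall = 41.94 N. ΣFy = 0 ⇒ N_floor = 176.6 N.
μ_min = f / N_floor = 41.94 / 176.6 = 0.237.

μ_min ≈ 0.237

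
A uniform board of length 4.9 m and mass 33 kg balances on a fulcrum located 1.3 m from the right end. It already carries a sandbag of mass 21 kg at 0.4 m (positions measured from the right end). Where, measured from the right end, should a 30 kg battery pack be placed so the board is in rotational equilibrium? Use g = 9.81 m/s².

x ≈ 0.665 m from the right end

Taking torques about the fulcrum (at 1.3 m from the right end):
Beam weight: 33 × 9.81 = 323.7 N down at 2.45 m → arm 1.15 m, τ = 323.7 × 1.15 = 372.3 N·m counterclockwise.
Sandbag: 21 × 9.81 = 206 N down at 0.4 m → arm 0.9 m, τ = 206 × 0.9 = 185.4 N·m clockwise.
Net moment of existing loads = 186.9 N·m counterclockwise.
The battery pack weighs 30 × 9.81 = 294.3 N and must supply an equal clockwise moment, so its lever arm about the fulcrum is 186.9 / 294.3 = 0.635 m.
That puts it at 1.3 − 0.635 = 0.665 m from the right end.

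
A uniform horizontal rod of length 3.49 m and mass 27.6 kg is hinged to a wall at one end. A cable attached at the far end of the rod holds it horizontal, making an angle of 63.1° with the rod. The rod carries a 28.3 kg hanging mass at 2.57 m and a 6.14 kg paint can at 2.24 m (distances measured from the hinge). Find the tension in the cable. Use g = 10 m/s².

Take moments about the hinge.
Beam weight: 27.6 × 10 = 276 N down at 1.745 m → arm 1.745 m, τ = 276 × 1.745 = 481.6 N·m clockwise.
Hanging mass: 28.3 × 10 = 283 N down at 2.57 m → arm 2.57 m, τ = 283 × 2.57 = 727.3 N·m clockwise.
Paint can: 6.14 × 10 = 61.4 N down at 2.24 m → arm 2.24 m, τ = 61.4 × 2.24 = 137.5 N·m clockwise.
Total clockwise load moment = 1346 N·m.
The cable tension T acts at 3.49 m; only its component perpendicular to the rod, T sinθ, produces torque. sin 63.1° = 0.8918.
For rotational equilibrium, T × 3.49 × 0.8918 = 1346, so T = 1346 / 3.112 = 433 N.

T ≈ 433 N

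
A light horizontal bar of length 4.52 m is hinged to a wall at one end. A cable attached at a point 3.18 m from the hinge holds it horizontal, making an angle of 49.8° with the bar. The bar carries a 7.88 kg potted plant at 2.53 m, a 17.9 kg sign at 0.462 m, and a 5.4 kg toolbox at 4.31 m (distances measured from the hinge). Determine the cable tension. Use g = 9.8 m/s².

About the hinge:
Potted plant: 7.88 × 9.8 = 77.22 N down at 2.53 m → arm 2.53 m, τ = 77.22 × 2.53 = 195.4 N·m clockwise.
Sign: 17.9 × 9.8 = 175.4 N down at 0.462 m → arm 0.462 m, τ = 175.4 × 0.462 = 81.03 N·m clockwise.
Toolbox: 5.4 × 9.8 = 52.92 N down at 4.31 m → arm 4.31 m, τ = 52.92 × 4.31 = 228.1 N·m clockwise.
Total clockwise load moment = 504.5 N·m.
The cable tension T acts at 3.18 m; only its component perpendicular to the bar, T sinθ, produces torque. sin 49.8° = 0.7638.
Στ = 0 ⇒ T × 3.18 × 0.7638 = 504.5 ⇒ T = 504.5 / 2.429 = 208 N.

T ≈ 208 N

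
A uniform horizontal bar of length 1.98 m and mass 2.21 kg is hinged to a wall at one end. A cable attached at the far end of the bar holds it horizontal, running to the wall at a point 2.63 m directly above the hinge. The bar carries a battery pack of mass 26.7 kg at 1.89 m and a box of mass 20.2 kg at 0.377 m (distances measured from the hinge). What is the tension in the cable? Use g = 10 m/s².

T ≈ 381 N

Take moments about the hinge.
Beam weight: 2.21 × 10 = 22.1 N down at 0.99 m → arm 0.99 m, τ = 22.1 × 0.99 = 21.88 N·m clockwise.
Battery pack: 26.7 × 10 = 267 N down at 1.89 m → arm 1.89 m, τ = 267 × 1.89 = 504.6 N·m clockwise.
Box: 20.2 × 10 = 202 N down at 0.377 m → arm 0.377 m, τ = 202 × 0.377 = 76.15 N·m clockwise.
Total clockwise load moment = 602.6 N·m.
The cable tension T acts at 1.98 m; only its component perpendicular to the bar, T sinθ, produces torque. sinθ = h/√(h²+d²) = 2.63/√(2.63²+1.98²) = 0.7989.
Setting net torque to zero: T × 1.98 × 0.7989 = 602.6 → T = 602.6 / 1.582 = 381 N.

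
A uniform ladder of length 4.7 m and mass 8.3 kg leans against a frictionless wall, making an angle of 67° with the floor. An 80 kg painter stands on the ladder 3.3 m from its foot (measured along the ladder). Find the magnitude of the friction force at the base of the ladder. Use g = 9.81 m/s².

f ≈ 251 N

Taking torques about the foot of the ladder:
Ladder weight 8.3×9.81 = 81.42 N acts at 2.35 m along the ladder; its horizontal arm is 2.35·cos67° = 0.9182 m → τ = 74.76 N·m clockwise.
Painter: 80×9.81 = 784.8 N at 3.3 m → arm 1.289 m → τ = 1012 N·m clockwise.
Wall normal N acts horizontally at the top; its moment arm is the height L sinθ = 4.7·sin67° = 4.326 m, counterclockwise.
Στ = 0 ⇒ N × 4.326 = 1087 ⇒ N = 251 N.
ΣFx = 0: friction at the foot balances the wall's push, so f = N_wall = 251 N.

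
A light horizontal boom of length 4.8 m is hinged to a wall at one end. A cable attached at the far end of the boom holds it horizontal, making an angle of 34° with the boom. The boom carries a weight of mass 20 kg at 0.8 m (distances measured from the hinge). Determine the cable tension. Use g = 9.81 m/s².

T ≈ 58.5 N

Choose the hinge as the axis so the unknown hinge reaction has zero arm there.
Weight: 20 × 9.81 = 196.2 N down at 0.8 m → arm 0.8 m, τ = 196.2 × 0.8 = 157 N·m clockwise.
Total clockwise load moment = 157 N·m.
The cable tension T acts at 4.8 m; only its component perpendicular to the boom, T sinθ, produces torque. sin 34° = 0.5592.
For rotational equilibrium, T × 4.8 × 0.5592 = 157, so T = 157 / 2.684 = 58.5 N.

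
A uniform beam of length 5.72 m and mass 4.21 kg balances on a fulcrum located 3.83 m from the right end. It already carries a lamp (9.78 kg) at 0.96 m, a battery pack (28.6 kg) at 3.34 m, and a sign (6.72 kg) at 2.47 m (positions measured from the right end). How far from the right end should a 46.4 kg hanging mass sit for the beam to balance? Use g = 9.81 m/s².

x ≈ 5.02 m from the right end

About the fulcrum (at 3.83 m from the right end):
Beam weight: 4.21 × 9.81 = 41.3 N down at 2.86 m → arm 0.97 m, τ = 41.3 × 0.97 = 40.06 N·m clockwise.
Lamp: 9.78 × 9.81 = 95.94 N down at 0.96 m → arm 2.87 m, τ = 95.94 × 2.87 = 275.3 N·m clockwise.
Battery pack: 28.6 × 9.81 = 280.6 N down at 3.34 m → arm 0.49 m, τ = 280.6 × 0.49 = 137.5 N·m clockwise.
Sign: 6.72 × 9.81 = 65.92 N down at 2.47 m → arm 1.36 m, τ = 65.92 × 1.36 = 89.65 N·m clockwise.
Net moment of existing loads = 542.5 N·m clockwise.
The hanging mass weighs 46.4 × 9.81 = 455.2 N and must supply an equal counterclockwise moment, so its lever arm about the fulcrum is 542.5 / 455.2 = 1.19 m.
That puts it at 3.83 + 1.19 = 5.02 m from the right end.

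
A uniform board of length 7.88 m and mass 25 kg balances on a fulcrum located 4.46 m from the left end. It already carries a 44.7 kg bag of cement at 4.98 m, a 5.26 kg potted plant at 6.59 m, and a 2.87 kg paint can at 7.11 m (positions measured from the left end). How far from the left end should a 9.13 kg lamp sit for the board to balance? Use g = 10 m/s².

x ≈ 1.28 m from the left end

Sum moments about the fulcrum (at 4.46 m from the left end) (the support reaction has zero arm there).
Beam weight: 25 × 10 = 250 N down at 3.94 m → arm 0.52 m, τ = 250 × 0.52 = 130 N·m counterclockwise.
Bag of cement: 44.7 × 10 = 447 N down at 4.98 m → arm 0.52 m, τ = 447 × 0.52 = 232.4 N·m clockwise.
Potted plant: 5.26 × 10 = 52.6 N down at 6.59 m → arm 2.13 m, τ = 52.6 × 2.13 = 112 N·m clockwise.
Paint can: 2.87 × 10 = 28.7 N down at 7.11 m → arm 2.65 m, τ = 28.7 × 2.65 = 76.05 N·m clockwise.
Net moment of existing loads = 290.4 N·m clockwise.
The lamp weighs 9.13 × 10 = 91.3 N and must supply an equal counterclockwise moment, so its lever arm about the fulcrum is 290.4 / 91.3 = 3.18 m.
That puts it at 4.46 − 3.18 = 1.28 m from the left end.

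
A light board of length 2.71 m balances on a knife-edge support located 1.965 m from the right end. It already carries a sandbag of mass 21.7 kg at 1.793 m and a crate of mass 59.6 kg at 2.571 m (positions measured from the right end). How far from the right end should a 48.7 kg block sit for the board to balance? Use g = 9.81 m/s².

x ≈ 1.3 m from the right end

Taking torques about the knife-edge support (at 1.965 m from the right end):
Sandbag: 21.7 × 9.81 = 212.9 N down at 1.793 m → arm 0.172 m, τ = 212.9 × 0.172 = 36.62 N·m clockwise.
Crate: 59.6 × 9.81 = 584.7 N down at 2.571 m → arm 0.606 m, τ = 584.7 × 0.606 = 354.3 N·m counterclockwise.
Net moment of existing loads = 317.7 N·m counterclockwise.
The block weighs 48.7 × 9.81 = 477.7 N and must supply an equal clockwise moment, so its lever arm about the knife-edge support is 317.7 / 477.7 = 0.665 m.
That puts it at 1.965 − 0.665 = 1.3 m from the right end.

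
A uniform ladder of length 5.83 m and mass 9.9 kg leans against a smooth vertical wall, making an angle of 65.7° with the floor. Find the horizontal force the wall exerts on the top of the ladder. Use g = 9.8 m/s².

N_wall ≈ 21.9 N

Take moments about the foot of the ladder.
Ladder weight 9.9×9.8 = 97.02 N acts at 2.915 m along the ladder; its horizontal arm is 2.915·cos65.7° = 1.2 m → τ = 116.4 N·m clockwise.
Wall normal N acts horizontally at the top; its moment arm is the height L sinθ = 5.83·sin65.7° = 5.313 m, counterclockwise.
Στ = 0 ⇒ N × 5.313 = 116.4 ⇒ N = 21.9 N.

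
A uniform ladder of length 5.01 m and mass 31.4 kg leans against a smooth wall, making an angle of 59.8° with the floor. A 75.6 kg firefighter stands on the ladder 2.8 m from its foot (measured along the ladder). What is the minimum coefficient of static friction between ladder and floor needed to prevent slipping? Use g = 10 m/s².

μ_min ≈ 0.315

Take moments about the foot of the ladder.
Ladder weight 31.4×10 = 314 N acts at 2.505 m along the ladder; its horizontal arm is 2.505·cos59.8° = 1.26 m → τ = 395.6 N·m clockwise.
Firefighter: 75.6×10 = 756 N at 2.8 m → arm 1.408 m → τ = 1064 N·m clockwise.
Wall normal N acts horizontally at the top; its moment arm is the height L sinθ = 5.01·sin59.8° = 4.33 m, counterclockwise.
Setting net torque to zero: N × 4.33 = 1460 → N = 337.2 N.
ΣFx = 0 ⇒ f = N_wall = 337.2 N. ΣFy = 0 ⇒ N_floor = 1070 N.
μ_min = f / N_floor = 337.2 / 1070 = 0.315.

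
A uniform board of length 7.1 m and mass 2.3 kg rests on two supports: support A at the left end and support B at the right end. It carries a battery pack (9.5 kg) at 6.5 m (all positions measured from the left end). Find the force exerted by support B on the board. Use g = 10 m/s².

R_B ≈ 98.5 N

Take moments about support A.
Beam weight: 2.3 × 10 = 23 N down at 3.55 m → arm 3.55 m, τ = 23 × 3.55 = 81.65 N·m clockwise.
Battery pack: 9.5 × 10 = 95 N down at 6.5 m → arm 6.5 m, τ = 95 × 6.5 = 617.5 N·m clockwise.
Net load moment about support A = 699.1 N·m clockwise.
Reaction R at support B is upward at 7.1 m, arm 7.1 m → moment R × 7.1 counterclockwise.
For rotational equilibrium, R × 7.1 = 699.1, so R = 98.5 N.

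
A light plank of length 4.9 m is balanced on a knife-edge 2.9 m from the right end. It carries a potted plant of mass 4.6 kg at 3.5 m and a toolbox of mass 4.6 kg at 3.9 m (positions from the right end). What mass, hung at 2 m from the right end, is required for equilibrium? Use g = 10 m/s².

Choose the knife-edge (at 2.9 m from the right end) as the axis so the support reaction has zero arm there.
Potted plant: 4.6 × 10 = 46 N down at 3.5 m → arm 0.6 m, τ = 46 × 0.6 = 27.6 N·m counterclockwise.
Toolbox: 4.6 × 10 = 46 N down at 3.9 m → arm 1 m, τ = 46 × 1 = 46 N·m counterclockwise.
Net moment of known loads = 73.6 N·m counterclockwise.
An unknown mass m at 2 m has arm 0.9 m; its moment is m·g·0.9 clockwise.
Στ = 0 ⇒ m × 10 × 0.9 = 73.6 ⇒ m = 73.6 / (10 × 0.9) = 8.18 kg.

m ≈ 8.18 kg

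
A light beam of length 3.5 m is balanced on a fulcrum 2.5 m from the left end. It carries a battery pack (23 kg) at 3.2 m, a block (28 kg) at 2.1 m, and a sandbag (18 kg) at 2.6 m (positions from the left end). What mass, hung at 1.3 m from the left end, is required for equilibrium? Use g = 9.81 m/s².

m ≈ 5.58 kg

About the fulcrum (at 2.5 m from the left end):
Battery pack: 23 × 9.81 = 225.6 N down at 3.2 m → arm 0.7 m, τ = 225.6 × 0.7 = 157.9 N·m clockwise.
Block: 28 × 9.81 = 274.7 N down at 2.1 m → arm 0.4 m, τ = 274.7 × 0.4 = 109.9 N·m counterclockwise.
Sandbag: 18 × 9.81 = 176.6 N down at 2.6 m → arm 0.1 m, τ = 176.6 × 0.1 = 17.66 N·m clockwise.
Net moment of known loads = 65.66 N·m clockwise.
An unknown mass m at 1.3 m has arm 1.2 m; its moment is m·g·1.2 counterclockwise.
Balancing moments: m × 9.81 × 1.2 = 65.66, giving m = 65.66 / (9.81 × 1.2) = 5.58 kg.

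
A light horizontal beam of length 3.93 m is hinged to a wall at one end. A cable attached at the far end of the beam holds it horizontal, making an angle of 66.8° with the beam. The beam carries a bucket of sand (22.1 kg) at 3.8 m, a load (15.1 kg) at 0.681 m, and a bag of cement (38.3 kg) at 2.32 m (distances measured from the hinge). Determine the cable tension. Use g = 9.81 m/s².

Sum moments about the hinge (the unknown hinge reaction has zero arm there).
Bucket of sand: 22.1 × 9.81 = 216.8 N down at 3.8 m → arm 3.8 m, τ = 216.8 × 3.8 = 823.8 N·m clockwise.
Load: 15.1 × 9.81 = 148.1 N down at 0.681 m → arm 0.681 m, τ = 148.1 × 0.681 = 100.9 N·m clockwise.
Bag of cement: 38.3 × 9.81 = 375.7 N down at 2.32 m → arm 2.32 m, τ = 375.7 × 2.32 = 871.6 N·m clockwise.
Total clockwise load moment = 1796 N·m.
The cable tension T acts at 3.93 m; only its component perpendicular to the beam, T sinθ, produces torque. sin 66.8° = 0.9191.
For rotational equilibrium, T × 3.93 × 0.9191 = 1796, so T = 1796 / 3.612 = 497 N.

T ≈ 497 N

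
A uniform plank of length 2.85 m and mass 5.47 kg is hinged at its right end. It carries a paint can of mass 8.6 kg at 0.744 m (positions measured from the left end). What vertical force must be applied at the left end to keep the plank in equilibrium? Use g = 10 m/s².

Choose the right end as the axis so the unknown pivot reaction has zero arm there.
Beam weight: 5.47 × 10 = 54.7 N down at 1.425 m → arm 1.425 m, τ = 54.7 × 1.425 = 77.95 N·m counterclockwise.
Paint can: 8.6 × 10 = 86 N down at 0.744 m → arm 2.106 m, τ = 86 × 2.106 = 181.1 N·m counterclockwise.
Net moment of the loads = 259.1 N·m counterclockwise.
The upward force F acts at the left end, arm 2.85 m, giving F × 2.85 clockwise.
For rotational equilibrium, F × 2.85 = 259.1, so F = 259.1 / 2.85 = 90.9 N.

F ≈ 90.9 N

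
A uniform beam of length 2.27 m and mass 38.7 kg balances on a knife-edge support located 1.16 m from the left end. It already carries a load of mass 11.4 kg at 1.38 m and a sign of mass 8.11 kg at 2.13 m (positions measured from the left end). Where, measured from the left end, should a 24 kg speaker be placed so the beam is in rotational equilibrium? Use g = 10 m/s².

Taking torques about the knife-edge support (at 1.16 m from the left end):
Beam weight: 38.7 × 10 = 387 N down at 1.135 m → arm 0.025 m, τ = 387 × 0.025 = 9.675 N·m counterclockwise.
Load: 11.4 × 10 = 114 N down at 1.38 m → arm 0.22 m, τ = 114 × 0.22 = 25.08 N·m clockwise.
Sign: 8.11 × 10 = 81.1 N down at 2.13 m → arm 0.97 m, τ = 81.1 × 0.97 = 78.67 N·m clockwise.
Net moment of existing loads = 94.08 N·m clockwise.
The speaker weighs 24 × 10 = 240 N and must supply an equal counterclockwise moment, so its lever arm about the knife-edge support is 94.08 / 240 = 0.392 m.
That puts it at 1.16 − 0.392 = 0.768 m from the left end.

x ≈ 0.768 m from the left end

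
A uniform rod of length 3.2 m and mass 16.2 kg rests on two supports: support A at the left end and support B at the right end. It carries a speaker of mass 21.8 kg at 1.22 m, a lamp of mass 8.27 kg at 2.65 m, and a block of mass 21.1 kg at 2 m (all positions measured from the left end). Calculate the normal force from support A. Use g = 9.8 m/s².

R_A ≈ 303 N

Taking torques about support B:
Beam weight: 16.2 × 9.8 = 158.8 N down at 1.6 m → arm 1.6 m, τ = 158.8 × 1.6 = 254.1 N·m counterclockwise.
Speaker: 21.8 × 9.8 = 213.6 N down at 1.22 m → arm 1.98 m, τ = 213.6 × 1.98 = 422.9 N·m counterclockwise.
Lamp: 8.27 × 9.8 = 81.05 N down at 2.65 m → arm 0.55 m, τ = 81.05 × 0.55 = 44.58 N·m counterclockwise.
Block: 21.1 × 9.8 = 206.8 N down at 2 m → arm 1.2 m, τ = 206.8 × 1.2 = 248.2 N·m counterclockwise.
Net load moment about support B = 969.8 N·m counterclockwise.
Reaction R at support A is upward at 0 m, arm 3.2 m → moment R × 3.2 clockwise.
For rotational equilibrium, R × 3.2 = 969.8, so R = 303 N.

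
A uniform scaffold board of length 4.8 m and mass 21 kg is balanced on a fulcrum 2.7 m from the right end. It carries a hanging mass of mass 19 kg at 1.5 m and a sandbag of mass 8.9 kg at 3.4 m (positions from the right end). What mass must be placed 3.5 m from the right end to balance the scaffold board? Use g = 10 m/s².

About the fulcrum (at 2.7 m from the right end):
Beam weight: 21 × 10 = 210 N down at 2.4 m → arm 0.3 m, τ = 210 × 0.3 = 63 N·m clockwise.
Hanging mass: 19 × 10 = 190 N down at 1.5 m → arm 1.2 m, τ = 190 × 1.2 = 228 N·m clockwise.
Sandbag: 8.9 × 10 = 89 N down at 3.4 m → arm 0.7 m, τ = 89 × 0.7 = 62.3 N·m counterclockwise.
Net moment of known loads = 228.7 N·m clockwise.
An unknown mass m at 3.5 m has arm 0.8 m; its moment is m·g·0.8 counterclockwise.
Balancing moments: m × 10 × 0.8 = 228.7, giving m = 228.7 / (10 × 0.8) = 28.6 kg.

m ≈ 28.6 kg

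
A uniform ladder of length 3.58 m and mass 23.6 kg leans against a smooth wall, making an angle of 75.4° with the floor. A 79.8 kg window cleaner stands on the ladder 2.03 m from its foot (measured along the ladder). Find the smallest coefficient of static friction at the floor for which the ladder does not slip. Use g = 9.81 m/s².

Take moments about the foot of the ladder.
Ladder weight 23.6×9.81 = 231.5 N acts at 1.79 m along the ladder; its horizontal arm is 1.79·cos75.4° = 0.4512 m → τ = 104.5 N·m clockwise.
Window cleaner: 79.8×9.81 = 782.8 N at 2.03 m → arm 0.5117 m → τ = 400.6 N·m clockwise.
Wall normal N acts horizontally at the top; its moment arm is the height L sinθ = 3.58·sin75.4° = 3.464 m, counterclockwise.
For rotational equilibrium, N × 3.464 = 505.1, so N = 145.8 N.
ΣFx = 0 ⇒ f = N_wall = 145.8 N. ΣFy = 0 ⇒ N_floor = 1014 N.
μ_min = f / N_floor = 145.8 / 1014 = 0.144.

μ_min ≈ 0.144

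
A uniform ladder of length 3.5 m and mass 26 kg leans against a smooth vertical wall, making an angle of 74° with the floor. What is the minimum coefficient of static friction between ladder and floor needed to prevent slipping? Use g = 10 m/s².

μ_min ≈ 0.143

Taking torques about the foot of the ladder:
Ladder weight 26×10 = 260 N acts at 1.75 m along the ladder; its horizontal arm is 1.75·cos74° = 0.4824 m → τ = 125.4 N·m clockwise.
Wall normal N acts horizontally at the top; its moment arm is the height L sinθ = 3.5·sin74° = 3.364 m, counterclockwise.
Setting net torque to zero: N × 3.364 = 125.4 → N = 37.28 N.
ΣFx = 0 ⇒ f = N_wall = 37.28 N. ΣFy = 0 ⇒ N_floor = 260 N.
μ_min = f / N_floor = 37.28 / 260 = 0.143.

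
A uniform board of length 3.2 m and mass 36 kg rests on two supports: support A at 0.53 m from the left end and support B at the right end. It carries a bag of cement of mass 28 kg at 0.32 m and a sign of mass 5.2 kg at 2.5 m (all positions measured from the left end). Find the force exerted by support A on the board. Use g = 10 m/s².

About support B:
Beam weight: 36 × 10 = 360 N down at 1.6 m → arm 1.6 m, τ = 360 × 1.6 = 576 N·m counterclockwise.
Bag of cement: 28 × 10 = 280 N down at 0.32 m → arm 2.88 m, τ = 280 × 2.88 = 806.4 N·m counterclockwise.
Sign: 5.2 × 10 = 52 N down at 2.5 m → arm 0.7 m, τ = 52 × 0.7 = 36.4 N·m counterclockwise.
Net load moment about support B = 1419 N·m counterclockwise.
Reaction R at support A is upward at 0.53 m, arm 2.67 m → moment R × 2.67 clockwise.
Στ = 0 ⇒ R × 2.67 = 1419 ⇒ R = 531 N.

R_A ≈ 531 N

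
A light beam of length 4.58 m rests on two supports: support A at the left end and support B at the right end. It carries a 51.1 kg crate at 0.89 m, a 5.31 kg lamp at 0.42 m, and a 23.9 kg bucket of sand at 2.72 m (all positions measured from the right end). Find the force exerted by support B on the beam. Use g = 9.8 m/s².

R_B ≈ 546 N

Taking torques about support A:
Crate: 51.1 × 9.8 = 500.8 N down at 0.89 m → arm 3.69 m, τ = 500.8 × 3.69 = 1848 N·m clockwise.
Lamp: 5.31 × 9.8 = 52.04 N down at 0.42 m → arm 4.16 m, τ = 52.04 × 4.16 = 216.5 N·m clockwise.
Bucket of sand: 23.9 × 9.8 = 234.2 N down at 2.72 m → arm 1.86 m, τ = 234.2 × 1.86 = 435.6 N·m clockwise.
Net load moment about support A = 2500 N·m clockwise.
Reaction R at support B is upward at 0 m, arm 4.58 m → moment R × 4.58 counterclockwise.
Balancing moments: R × 4.58 = 2500, giving R = 546 N.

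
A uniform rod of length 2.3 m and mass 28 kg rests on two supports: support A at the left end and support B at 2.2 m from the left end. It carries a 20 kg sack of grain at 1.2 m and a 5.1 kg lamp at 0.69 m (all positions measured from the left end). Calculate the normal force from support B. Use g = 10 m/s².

R_B ≈ 271 N

Taking torques about support A:
Beam weight: 28 × 10 = 280 N down at 1.15 m → arm 1.15 m, τ = 280 × 1.15 = 322 N·m clockwise.
Sack of grain: 20 × 10 = 200 N down at 1.2 m → arm 1.2 m, τ = 200 × 1.2 = 240 N·m clockwise.
Lamp: 5.1 × 10 = 51 N down at 0.69 m → arm 0.69 m, τ = 51 × 0.69 = 35.19 N·m clockwise.
Net load moment about support A = 597.2 N·m clockwise.
Reaction R at support B is upward at 2.2 m, arm 2.2 m → moment R × 2.2 counterclockwise.
Στ = 0 ⇒ R × 2.2 = 597.2 ⇒ R = 271 N.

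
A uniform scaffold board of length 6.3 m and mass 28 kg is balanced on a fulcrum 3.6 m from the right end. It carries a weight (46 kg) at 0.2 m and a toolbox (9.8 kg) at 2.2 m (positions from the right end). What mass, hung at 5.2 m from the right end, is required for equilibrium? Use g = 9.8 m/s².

Taking torques about the fulcrum (at 3.6 m from the right end):
Beam weight: 28 × 9.8 = 274.4 N down at 3.15 m → arm 0.45 m, τ = 274.4 × 0.45 = 123.5 N·m clockwise.
Weight: 46 × 9.8 = 450.8 N down at 0.2 m → arm 3.4 m, τ = 450.8 × 3.4 = 1533 N·m clockwise.
Toolbox: 9.8 × 9.8 = 96.04 N down at 2.2 m → arm 1.4 m, τ = 96.04 × 1.4 = 134.5 N·m clockwise.
Net moment of known loads = 1791 N·m clockwise.
An unknown mass m at 5.2 m has arm 1.6 m; its moment is m·g·1.6 counterclockwise.
Στ = 0 ⇒ m × 9.8 × 1.6 = 1791 ⇒ m = 1791 / (9.8 × 1.6) = 114 kg.

m ≈ 114 kg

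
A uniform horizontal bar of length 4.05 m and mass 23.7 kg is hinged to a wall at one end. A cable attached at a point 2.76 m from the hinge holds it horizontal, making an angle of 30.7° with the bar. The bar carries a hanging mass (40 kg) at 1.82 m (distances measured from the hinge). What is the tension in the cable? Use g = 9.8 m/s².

Taking torques about the hinge:
Beam weight: 23.7 × 9.8 = 232.3 N down at 2.025 m → arm 2.025 m, τ = 232.3 × 2.025 = 470.4 N·m clockwise.
Hanging mass: 40 × 9.8 = 392 N down at 1.82 m → arm 1.82 m, τ = 392 × 1.82 = 713.4 N·m clockwise.
Total clockwise load moment = 1184 N·m.
The cable tension T acts at 2.76 m; only its component perpendicular to the bar, T sinθ, produces torque. sin 30.7° = 0.5105.
For rotational equilibrium, T × 2.76 × 0.5105 = 1184, so T = 1184 / 1.409 = 840 N.

T ≈ 840 N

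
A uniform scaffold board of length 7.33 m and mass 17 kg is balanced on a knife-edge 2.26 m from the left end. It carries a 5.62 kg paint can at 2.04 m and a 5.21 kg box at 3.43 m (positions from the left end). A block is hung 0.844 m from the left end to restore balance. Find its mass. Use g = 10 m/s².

About the knife-edge (at 2.26 m from the left end):
Beam weight: 17 × 10 = 170 N down at 3.665 m → arm 1.405 m, τ = 170 × 1.405 = 238.8 N·m clockwise.
Paint can: 5.62 × 10 = 56.2 N down at 2.04 m → arm 0.22 m, τ = 56.2 × 0.22 = 12.36 N·m counterclockwise.
Box: 5.21 × 10 = 52.1 N down at 3.43 m → arm 1.17 m, τ = 52.1 × 1.17 = 60.96 N·m clockwise.
Net moment of known loads = 287.4 N·m clockwise.
An unknown mass m at 0.844 m has arm 1.416 m; its moment is m·g·1.416 counterclockwise.
Balancing moments: m × 10 × 1.416 = 287.4, giving m = 287.4 / (10 × 1.416) = 20.3 kg.

m ≈ 20.3 kg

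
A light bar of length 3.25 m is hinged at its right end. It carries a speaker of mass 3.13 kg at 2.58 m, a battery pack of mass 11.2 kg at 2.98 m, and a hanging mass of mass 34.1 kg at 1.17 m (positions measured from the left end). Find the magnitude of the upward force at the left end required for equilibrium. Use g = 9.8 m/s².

F ≈ 229 N

Sum moments about the right end (the unknown pivot reaction has zero arm there).
Speaker: 3.13 × 9.8 = 30.67 N down at 2.58 m → arm 0.67 m, τ = 30.67 × 0.67 = 20.55 N·m counterclockwise.
Battery pack: 11.2 × 9.8 = 109.8 N down at 2.98 m → arm 0.27 m, τ = 109.8 × 0.27 = 29.65 N·m counterclockwise.
Hanging mass: 34.1 × 9.8 = 334.2 N down at 1.17 m → arm 2.08 m, τ = 334.2 × 2.08 = 695.1 N·m counterclockwise.
Net moment of the loads = 745.3 N·m counterclockwise.
The upward force F acts at the left end, arm 3.25 m, giving F × 3.25 clockwise.
For rotational equilibrium, F × 3.25 = 745.3, so F = 745.3 / 3.25 = 229 N.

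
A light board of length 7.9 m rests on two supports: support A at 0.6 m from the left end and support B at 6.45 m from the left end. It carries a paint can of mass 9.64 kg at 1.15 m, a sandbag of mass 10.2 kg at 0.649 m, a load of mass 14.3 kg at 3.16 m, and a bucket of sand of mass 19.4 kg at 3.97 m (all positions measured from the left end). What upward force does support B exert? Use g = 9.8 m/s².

R_B ≈ 181 N

Choose support A as the axis so its reaction then has zero moment arm.
Paint can: 9.64 × 9.8 = 94.47 N down at 1.15 m → arm 0.55 m, τ = 94.47 × 0.55 = 51.96 N·m clockwise.
Sandbag: 10.2 × 9.8 = 99.96 N down at 0.649 m → arm 0.049 m, τ = 99.96 × 0.049 = 4.898 N·m clockwise.
Load: 14.3 × 9.8 = 140.1 N down at 3.16 m → arm 2.56 m, τ = 140.1 × 2.56 = 358.7 N·m clockwise.
Bucket of sand: 19.4 × 9.8 = 190.1 N down at 3.97 m → arm 3.37 m, τ = 190.1 × 3.37 = 640.6 N·m clockwise.
Net load moment about support A = 1056 N·m clockwise.
Reaction R at support B is upward at 6.45 m, arm 5.85 m → moment R × 5.85 counterclockwise.
For rotational equilibrium, R × 5.85 = 1056, so R = 181 N.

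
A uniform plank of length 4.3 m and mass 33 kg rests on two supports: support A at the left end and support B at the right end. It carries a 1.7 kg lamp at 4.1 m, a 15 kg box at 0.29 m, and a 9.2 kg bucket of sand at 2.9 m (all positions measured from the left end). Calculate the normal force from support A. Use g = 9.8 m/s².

R_A ≈ 329 N

Taking torques about support B:
Beam weight: 33 × 9.8 = 323.4 N down at 2.15 m → arm 2.15 m, τ = 323.4 × 2.15 = 695.3 N·m counterclockwise.
Lamp: 1.7 × 9.8 = 16.66 N down at 4.1 m → arm 0.2 m, τ = 16.66 × 0.2 = 3.332 N·m counterclockwise.
Box: 15 × 9.8 = 147 N down at 0.29 m → arm 4.01 m, τ = 147 × 4.01 = 589.5 N·m counterclockwise.
Bucket of sand: 9.2 × 9.8 = 90.16 N down at 2.9 m → arm 1.4 m, τ = 90.16 × 1.4 = 126.2 N·m counterclockwise.
Net load moment about support B = 1414 N·m counterclockwise.
Reaction R at support A is upward at 0 m, arm 4.3 m → moment R × 4.3 clockwise.
Στ = 0 ⇒ R × 4.3 = 1414 ⇒ R = 329 N.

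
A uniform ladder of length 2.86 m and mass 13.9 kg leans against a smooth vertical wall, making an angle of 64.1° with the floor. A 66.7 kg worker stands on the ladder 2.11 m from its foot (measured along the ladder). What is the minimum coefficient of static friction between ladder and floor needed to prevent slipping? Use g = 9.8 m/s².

μ_min ≈ 0.338

Taking torques about the foot of the ladder:
Ladder weight 13.9×9.8 = 136.2 N acts at 1.43 m along the ladder; its horizontal arm is 1.43·cos64.1° = 0.6246 m → τ = 85.07 N·m clockwise.
Worker: 66.7×9.8 = 653.7 N at 2.11 m → arm 0.9217 m → τ = 602.5 N·m clockwise.
Wall normal N acts horizontally at the top; its moment arm is the height L sinθ = 2.86·sin64.1° = 2.573 m, counterclockwise.
Setting net torque to zero: N × 2.573 = 687.6 → N = 267.2 N.
ΣFx = 0 ⇒ f = N_wall = 267.2 N. ΣFy = 0 ⇒ N_floor = 789.9 N.
μ_min = f / N_floor = 267.2 / 789.9 = 0.338.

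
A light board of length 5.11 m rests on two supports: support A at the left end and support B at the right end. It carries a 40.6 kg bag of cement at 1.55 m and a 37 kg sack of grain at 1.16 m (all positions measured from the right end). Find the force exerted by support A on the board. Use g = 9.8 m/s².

About support B:
Bag of cement: 40.6 × 9.8 = 397.9 N down at 1.55 m → arm 1.55 m, τ = 397.9 × 1.55 = 616.7 N·m counterclockwise.
Sack of grain: 37 × 9.8 = 362.6 N down at 1.16 m → arm 1.16 m, τ = 362.6 × 1.16 = 420.6 N·m counterclockwise.
Net load moment about support B = 1037 N·m counterclockwise.
Reaction R at support A is upward at 5.11 m, arm 5.11 m → moment R × 5.11 clockwise.
Setting net torque to zero: R × 5.11 = 1037 → R = 203 N.

R_A ≈ 203 N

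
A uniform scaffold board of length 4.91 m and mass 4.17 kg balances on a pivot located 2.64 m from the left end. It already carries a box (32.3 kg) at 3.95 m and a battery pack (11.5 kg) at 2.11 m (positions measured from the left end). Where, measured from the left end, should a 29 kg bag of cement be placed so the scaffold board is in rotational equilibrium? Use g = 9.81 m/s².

About the pivot (at 2.64 m from the left end):
Beam weight: 4.17 × 9.81 = 40.91 N down at 2.455 m → arm 0.185 m, τ = 40.91 × 0.185 = 7.568 N·m counterclockwise.
Box: 32.3 × 9.81 = 316.9 N down at 3.95 m → arm 1.31 m, τ = 316.9 × 1.31 = 415.1 N·m clockwise.
Battery pack: 11.5 × 9.81 = 112.8 N down at 2.11 m → arm 0.53 m, τ = 112.8 × 0.53 = 59.78 N·m counterclockwise.
Net moment of existing loads = 347.8 N·m clockwise.
The bag of cement weighs 29 × 9.81 = 284.5 N and must supply an equal counterclockwise moment, so its lever arm about the pivot is 347.8 / 284.5 = 1.22 m.
That puts it at 2.64 − 1.22 = 1.42 m from the left end.

x ≈ 1.42 m from the left end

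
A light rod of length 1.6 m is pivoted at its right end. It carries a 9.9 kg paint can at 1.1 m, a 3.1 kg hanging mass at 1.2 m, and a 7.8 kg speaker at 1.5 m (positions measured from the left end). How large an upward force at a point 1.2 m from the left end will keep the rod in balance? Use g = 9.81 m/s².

F ≈ 171 N

About the right end:
Paint can: 9.9 × 9.81 = 97.12 N down at 1.1 m → arm 0.5 m, τ = 97.12 × 0.5 = 48.56 N·m counterclockwise.
Hanging mass: 3.1 × 9.81 = 30.41 N down at 1.2 m → arm 0.4 m, τ = 30.41 × 0.4 = 12.16 N·m counterclockwise.
Speaker: 7.8 × 9.81 = 76.52 N down at 1.5 m → arm 0.1 m, τ = 76.52 × 0.1 = 7.652 N·m counterclockwise.
Net moment of the loads = 68.37 N·m counterclockwise.
The upward force F acts at a point 1.2 m from the left end, arm 0.4 m, giving F × 0.4 clockwise.
Balancing moments: F × 0.4 = 68.37, giving F = 68.37 / 0.4 = 171 N.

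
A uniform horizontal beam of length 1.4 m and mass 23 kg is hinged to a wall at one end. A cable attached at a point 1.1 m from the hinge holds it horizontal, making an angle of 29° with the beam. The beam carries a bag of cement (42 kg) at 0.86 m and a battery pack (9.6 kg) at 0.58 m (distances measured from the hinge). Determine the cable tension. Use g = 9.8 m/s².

T ≈ 1060 N

Taking torques about the hinge:
Beam weight: 23 × 9.8 = 225.4 N down at 0.7 m → arm 0.7 m, τ = 225.4 × 0.7 = 157.8 N·m clockwise.
Bag of cement: 42 × 9.8 = 411.6 N down at 0.86 m → arm 0.86 m, τ = 411.6 × 0.86 = 354 N·m clockwise.
Battery pack: 9.6 × 9.8 = 94.08 N down at 0.58 m → arm 0.58 m, τ = 94.08 × 0.58 = 54.57 N·m clockwise.
Total clockwise load moment = 566.4 N·m.
The cable tension T acts at 1.1 m; only its component perpendicular to the beam, T sinθ, produces torque. sin 29° = 0.4848.
Στ = 0 ⇒ T × 1.1 × 0.4848 = 566.4 ⇒ T = 566.4 / 0.5333 = 1060 N.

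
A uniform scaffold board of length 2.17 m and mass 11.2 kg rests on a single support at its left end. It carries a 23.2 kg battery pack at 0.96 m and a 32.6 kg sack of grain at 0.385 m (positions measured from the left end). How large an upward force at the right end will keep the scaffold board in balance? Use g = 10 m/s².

F ≈ 216 N

Choose the left end as the axis so the unknown pivot reaction has zero arm there.
Beam weight: 11.2 × 10 = 112 N down at 1.085 m → arm 1.085 m, τ = 112 × 1.085 = 121.5 N·m clockwise.
Battery pack: 23.2 × 10 = 232 N down at 0.96 m → arm 0.96 m, τ = 232 × 0.96 = 222.7 N·m clockwise.
Sack of grain: 32.6 × 10 = 326 N down at 0.385 m → arm 0.385 m, τ = 326 × 0.385 = 125.5 N·m clockwise.
Net moment of the loads = 469.7 N·m clockwise.
The upward force F acts at the right end, arm 2.17 m, giving F × 2.17 counterclockwise.
Balancing moments: F × 2.17 = 469.7, giving F = 469.7 / 2.17 = 216 N.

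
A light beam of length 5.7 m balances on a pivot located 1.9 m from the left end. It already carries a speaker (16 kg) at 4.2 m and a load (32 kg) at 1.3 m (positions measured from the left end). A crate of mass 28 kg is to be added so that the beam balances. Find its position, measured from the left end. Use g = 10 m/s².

Choose the pivot (at 1.9 m from the left end) as the axis so the support reaction has zero arm there.
Speaker: 16 × 10 = 160 N down at 4.2 m → arm 2.3 m, τ = 160 × 2.3 = 368 N·m clockwise.
Load: 32 × 10 = 320 N down at 1.3 m → arm 0.6 m, τ = 320 × 0.6 = 192 N·m counterclockwise.
Net moment of existing loads = 176 N·m clockwise.
The crate weighs 28 × 10 = 280 N and must supply an equal counterclockwise moment, so its lever arm about the pivot is 176 / 280 = 0.629 m.
That puts it at 1.9 − 0.629 = 1.27 m from the left end.

x ≈ 1.27 m from the left end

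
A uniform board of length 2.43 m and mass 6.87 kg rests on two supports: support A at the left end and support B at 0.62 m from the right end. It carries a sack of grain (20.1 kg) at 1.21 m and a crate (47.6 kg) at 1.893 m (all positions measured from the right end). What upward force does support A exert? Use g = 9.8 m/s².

Take moments about support B.
Beam weight: 6.87 × 9.8 = 67.33 N down at 1.215 m → arm 0.595 m, τ = 67.33 × 0.595 = 40.06 N·m counterclockwise.
Sack of grain: 20.1 × 9.8 = 197 N down at 1.21 m → arm 0.59 m, τ = 197 × 0.59 = 116.2 N·m counterclockwise.
Crate: 47.6 × 9.8 = 466.5 N down at 1.893 m → arm 1.273 m, τ = 466.5 × 1.273 = 593.9 N·m counterclockwise.
Net load moment about support B = 750.2 N·m counterclockwise.
Reaction R at support A is upward at 2.43 m, arm 1.81 m → moment R × 1.81 clockwise.
Στ = 0 ⇒ R × 1.81 = 750.2 ⇒ R = 414 N.

R_A ≈ 414 N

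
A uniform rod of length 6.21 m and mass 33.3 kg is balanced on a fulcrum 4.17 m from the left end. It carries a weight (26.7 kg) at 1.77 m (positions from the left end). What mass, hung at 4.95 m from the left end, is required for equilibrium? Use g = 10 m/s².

Take moments about the fulcrum (at 4.17 m from the left end).
Beam weight: 33.3 × 10 = 333 N down at 3.105 m → arm 1.065 m, τ = 333 × 1.065 = 354.6 N·m counterclockwise.
Weight: 26.7 × 10 = 267 N down at 1.77 m → arm 2.4 m, τ = 267 × 2.4 = 640.8 N·m counterclockwise.
Net moment of known loads = 995.4 N·m counterclockwise.
An unknown mass m at 4.95 m has arm 0.78 m; its moment is m·g·0.78 clockwise.
Στ = 0 ⇒ m × 10 × 0.78 = 995.4 ⇒ m = 995.4 / (10 × 0.78) = 128 kg.

m ≈ 128 kg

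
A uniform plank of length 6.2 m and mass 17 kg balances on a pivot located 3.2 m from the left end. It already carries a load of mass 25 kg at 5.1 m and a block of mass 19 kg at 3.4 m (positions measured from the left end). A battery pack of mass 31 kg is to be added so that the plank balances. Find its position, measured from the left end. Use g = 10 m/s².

Taking torques about the pivot (at 3.2 m from the left end):
Beam weight: 17 × 10 = 170 N down at 3.1 m → arm 0.1 m, τ = 170 × 0.1 = 17 N·m counterclockwise.
Load: 25 × 10 = 250 N down at 5.1 m → arm 1.9 m, τ = 250 × 1.9 = 475 N·m clockwise.
Block: 19 × 10 = 190 N down at 3.4 m → arm 0.2 m, τ = 190 × 0.2 = 38 N·m clockwise.
Net moment of existing loads = 496 N·m clockwise.
The battery pack weighs 31 × 10 = 310 N and must supply an equal counterclockwise moment, so its lever arm about the pivot is 496 / 310 = 1.6 m.
That puts it at 3.2 − 1.6 = 1.6 m from the left end.

x ≈ 1.6 m from the left end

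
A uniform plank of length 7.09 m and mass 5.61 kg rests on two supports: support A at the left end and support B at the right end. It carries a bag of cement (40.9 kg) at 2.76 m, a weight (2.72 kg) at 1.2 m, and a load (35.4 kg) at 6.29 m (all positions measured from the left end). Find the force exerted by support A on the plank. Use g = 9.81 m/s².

R_A ≈ 334 N

Sum moments about support B (its reaction then has zero moment arm).
Beam weight: 5.61 × 9.81 = 55.03 N down at 3.545 m → arm 3.545 m, τ = 55.03 × 3.545 = 195.1 N·m counterclockwise.
Bag of cement: 40.9 × 9.81 = 401.2 N down at 2.76 m → arm 4.33 m, τ = 401.2 × 4.33 = 1737 N·m counterclockwise.
Weight: 2.72 × 9.81 = 26.68 N down at 1.2 m → arm 5.89 m, τ = 26.68 × 5.89 = 157.1 N·m counterclockwise.
Load: 35.4 × 9.81 = 347.3 N down at 6.29 m → arm 0.8 m, τ = 347.3 × 0.8 = 277.8 N·m counterclockwise.
Net load moment about support B = 2367 N·m counterclockwise.
Reaction R at support A is upward at 0 m, arm 7.09 m → moment R × 7.09 clockwise.
Στ = 0 ⇒ R × 7.09 = 2367 ⇒ R = 334 N.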